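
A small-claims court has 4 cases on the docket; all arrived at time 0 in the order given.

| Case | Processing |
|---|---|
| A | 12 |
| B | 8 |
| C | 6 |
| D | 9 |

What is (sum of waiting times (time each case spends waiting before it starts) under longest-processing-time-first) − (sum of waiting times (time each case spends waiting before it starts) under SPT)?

19

LPT (decreasing processing time): A D B C.
A: waits 0, runs 0→12
D: waits 12, runs 12→21
B: waits 21, runs 21→29
C: waits 29, runs 29→35
Sum = 0+12+21+29 = 62.
SPT (increasing processing time): C B D A.
C: waits 0, runs 0→6
B: waits 6, runs 6→14
D: waits 14, runs 14→23
A: waits 23, runs 23→35
Sum = 0+6+14+23 = 43.
Difference = 62 − 43 = 19.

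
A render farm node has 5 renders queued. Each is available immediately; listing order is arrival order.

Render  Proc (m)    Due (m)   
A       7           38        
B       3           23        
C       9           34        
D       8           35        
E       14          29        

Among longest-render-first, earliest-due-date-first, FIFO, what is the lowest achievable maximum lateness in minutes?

3

LPT (decreasing processing time): E C D A B.
E: 0→14, due 29, lateness -15
C: 14→23, due 34, lateness -11
D: 23→31, due 35, lateness -4
A: 31→38, due 38, lateness 0
B: 38→41, due 23, lateness 18
Maximum = 18.
EDD (increasing due date): B E C D A.
B: 0→3, due 23, lateness -20
E: 3→17, due 29, lateness -12
C: 17→26, due 34, lateness -8
D: 26→34, due 35, lateness -1
A: 34→41, due 38, lateness 3
Maximum = 3.
FIFO (arrival order): A B C D E.
A: 0→7, due 38, lateness -31
B: 7→10, due 23, lateness -13
C: 10→19, due 34, lateness -15
D: 19→27, due 35, lateness -8
E: 27→41, due 29, lateness 12
Maximum = 12.
LPT 18, EDD 3, FIFO 12 → minimum 3.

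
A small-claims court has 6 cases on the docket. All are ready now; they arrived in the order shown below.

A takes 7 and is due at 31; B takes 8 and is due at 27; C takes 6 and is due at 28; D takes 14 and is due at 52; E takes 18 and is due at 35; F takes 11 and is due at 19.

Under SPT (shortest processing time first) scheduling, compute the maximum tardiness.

29

SPT (increasing processing time): C A B F D E.
C: 0→6, due 28, tardiness 0
A: 6→13, due 31, tardiness 0
B: 13→21, due 27, tardiness 0
F: 21→32, due 19, tardiness 13
D: 32→46, due 52, tardiness 0
E: 46→64, due 35, tardiness 29
Maximum = 29.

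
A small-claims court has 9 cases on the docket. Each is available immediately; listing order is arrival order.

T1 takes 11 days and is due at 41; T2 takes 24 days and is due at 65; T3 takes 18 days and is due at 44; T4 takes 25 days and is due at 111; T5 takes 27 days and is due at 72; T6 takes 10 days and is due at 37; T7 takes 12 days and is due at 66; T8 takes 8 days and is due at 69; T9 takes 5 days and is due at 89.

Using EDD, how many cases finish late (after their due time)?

EDD (increasing due date): T6 T1 T3 T2 T7 T8 T5 T9 T4.
T6: 0→10, due 37, tardiness 0
T1: 10→21, due 41, tardiness 0
T3: 21→39, due 44, tardiness 0
T2: 39→63, due 65, tardiness 0
T7: 63→75, due 66, tardiness 9
T8: 75→83, due 69, tardiness 14
T5: 83→110, due 72, tardiness 38
T9: 110→115, due 89, tardiness 26
T4: 115→140, due 111, tardiness 29
Late cases: 5.

5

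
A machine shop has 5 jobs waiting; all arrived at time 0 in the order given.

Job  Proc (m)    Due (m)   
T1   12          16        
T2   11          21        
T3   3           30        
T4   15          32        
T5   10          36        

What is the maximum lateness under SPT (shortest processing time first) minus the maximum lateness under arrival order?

5

SPT (increasing processing time): T3 T5 T2 T1 T4.
T3: 0→3, due 30, lateness -27
T5: 3→13, due 36, lateness -23
T2: 13→24, due 21, lateness 3
T1: 24→36, due 16, lateness 20
T4: 36→51, due 32, lateness 19
Maximum = 20.
FIFO (arrival order): T1 T2 T3 T4 T5.
T1: 0→12, due 16, lateness -4
T2: 12→23, due 21, lateness 2
T3: 23→26, due 30, lateness -4
T4: 26→41, due 32, lateness 9
T5: 41→51, due 36, lateness 15
Maximum = 15.
Difference = 20 − 15 = 5.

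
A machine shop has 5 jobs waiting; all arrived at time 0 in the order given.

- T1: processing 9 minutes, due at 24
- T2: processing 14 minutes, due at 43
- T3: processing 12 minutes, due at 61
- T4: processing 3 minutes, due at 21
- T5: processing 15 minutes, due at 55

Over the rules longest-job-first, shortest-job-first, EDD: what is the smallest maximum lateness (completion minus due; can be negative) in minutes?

LPT (decreasing processing time): T5 T2 T3 T1 T4.
T5: 0→15, due 55, lateness -40
T2: 15→29, due 43, lateness -14
T3: 29→41, due 61, lateness -20
T1: 41→50, due 24, lateness 26
T4: 50→53, due 21, lateness 32
Maximum = 32.
SPT (increasing processing time): T4 T1 T3 T2 T5.
T4: 0→3, due 21, lateness -18
T1: 3→12, due 24, lateness -12
T3: 12→24, due 61, lateness -37
T2: 24→38, due 43, lateness -5
T5: 38→53, due 55, lateness -2
Maximum = -2.
EDD (increasing due date): T4 T1 T2 T5 T3.
T4: 0→3, due 21, lateness -18
T1: 3→12, due 24, lateness -12
T2: 12→26, due 43, lateness -17
T5: 26→41, due 55, lateness -14
T3: 41→53, due 61, lateness -8
Maximum = -8.
LPT 32, SPT -2, EDD -8 → minimum -8.

-8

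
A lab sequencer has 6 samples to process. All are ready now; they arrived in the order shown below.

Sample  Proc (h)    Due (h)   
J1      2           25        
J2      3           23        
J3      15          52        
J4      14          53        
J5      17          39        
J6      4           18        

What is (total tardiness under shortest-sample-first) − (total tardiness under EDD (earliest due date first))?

SPT (increasing processing time): J1 J2 J6 J4 J3 J5.
J1: 0→2, due 25, tardiness 0
J2: 2→5, due 23, tardiness 0
J6: 5→9, due 18, tardiness 0
J4: 9→23, due 53, tardiness 0
J3: 23→38, due 52, tardiness 0
J5: 38→55, due 39, tardiness 16
Sum = 0+0+0+0+0+16 = 16.
EDD (increasing due date): J6 J2 J1 J5 J3 J4.
J6: 0→4, due 18, tardiness 0
J2: 4→7, due 23, tardiness 0
J1: 7→9, due 25, tardiness 0
J5: 9→26, due 39, tardiness 0
J3: 26→41, due 52, tardiness 0
J4: 41→55, due 53, tardiness 2
Sum = 0+0+0+0+0+2 = 2.
Difference = 16 − 2 = 14.

14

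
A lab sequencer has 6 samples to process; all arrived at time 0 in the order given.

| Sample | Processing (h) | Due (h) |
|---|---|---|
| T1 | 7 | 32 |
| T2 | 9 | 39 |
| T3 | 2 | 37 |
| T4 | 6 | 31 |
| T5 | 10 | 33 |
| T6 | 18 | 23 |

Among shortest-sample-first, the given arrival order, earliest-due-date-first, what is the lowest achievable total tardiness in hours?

SPT (increasing processing time): T3 T4 T1 T2 T5 T6.
T3: 0→2, due 37, tardiness 0
T4: 2→8, due 31, tardiness 0
T1: 8→15, due 32, tardiness 0
T2: 15→24, due 39, tardiness 0
T5: 24→34, due 33, tardiness 1
T6: 34→52, due 23, tardiness 29
Sum = 0+0+0+0+1+29 = 30.
FIFO (arrival order): T1 T2 T3 T4 T5 T6.
T1: 0→7, due 32, tardiness 0
T2: 7→16, due 39, tardiness 0
T3: 16→18, due 37, tardiness 0
T4: 18→24, due 31, tardiness 0
T5: 24→34, due 33, tardiness 1
T6: 34→52, due 23, tardiness 29
Sum = 0+0+0+0+1+29 = 30.
EDD (increasing due date): T6 T4 T1 T5 T3 T2.
T6: 0→18, due 23, tardiness 0
T4: 18→24, due 31, tardiness 0
T1: 24→31, due 32, tardiness 0
T5: 31→41, due 33, tardiness 8
T3: 41→43, due 37, tardiness 6
T2: 43→52, due 39, tardiness 13
Sum = 0+0+0+8+6+13 = 27.
SPT 30, FIFO 30, EDD 27 → minimum 27.

27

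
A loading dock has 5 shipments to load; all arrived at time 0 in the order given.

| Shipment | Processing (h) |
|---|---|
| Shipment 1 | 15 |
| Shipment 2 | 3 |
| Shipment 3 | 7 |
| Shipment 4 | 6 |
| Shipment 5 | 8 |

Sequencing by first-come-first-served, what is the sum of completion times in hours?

128

FIFO (arrival order): Shipment 1 Shipment 2 Shipment 3 Shipment 4 Shipment 5.
Shipment 1: 0→15
Shipment 2: 15→18
Shipment 3: 18→25
Shipment 4: 25→31
Shipment 5: 31→39
Sum = 15+18+25+31+39 = 128.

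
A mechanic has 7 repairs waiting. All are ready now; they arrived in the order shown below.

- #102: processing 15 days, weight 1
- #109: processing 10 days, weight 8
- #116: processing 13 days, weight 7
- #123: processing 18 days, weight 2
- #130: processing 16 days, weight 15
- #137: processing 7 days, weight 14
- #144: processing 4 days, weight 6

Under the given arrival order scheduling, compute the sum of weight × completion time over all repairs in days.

3277

FIFO (arrival order): #102 #109 #116 #123 #130 #137 #144.
#102: finishes 15, weight 1, w·C = 15
#109: finishes 25, weight 8, w·C = 200
#116: finishes 38, weight 7, w·C = 266
#123: finishes 56, weight 2, w·C = 112
#130: finishes 72, weight 15, w·C = 1080
#137: finishes 79, weight 14, w·C = 1106
#144: finishes 83, weight 6, w·C = 498
Sum = 15+200+266+112+1080+1106+498 = 3277.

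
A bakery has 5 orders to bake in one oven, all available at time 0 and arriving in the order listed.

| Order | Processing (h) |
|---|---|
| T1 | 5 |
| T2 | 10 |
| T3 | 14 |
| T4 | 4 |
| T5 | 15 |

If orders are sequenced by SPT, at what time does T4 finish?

4

SPT (increasing processing time): T4 T1 T2 T3 T5.
T4: 0→4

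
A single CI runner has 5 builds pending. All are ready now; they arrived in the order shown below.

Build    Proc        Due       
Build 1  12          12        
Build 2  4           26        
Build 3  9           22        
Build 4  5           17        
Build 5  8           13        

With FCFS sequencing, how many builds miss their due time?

3

FIFO (arrival order): Build 1 Build 2 Build 3 Build 4 Build 5.
Build 1: 0→12, due 12, tardiness 0
Build 2: 12→16, due 26, tardiness 0
Build 3: 16→25, due 22, tardiness 3
Build 4: 25→30, due 17, tardiness 13
Build 5: 30→38, due 13, tardiness 25
Late builds: 3.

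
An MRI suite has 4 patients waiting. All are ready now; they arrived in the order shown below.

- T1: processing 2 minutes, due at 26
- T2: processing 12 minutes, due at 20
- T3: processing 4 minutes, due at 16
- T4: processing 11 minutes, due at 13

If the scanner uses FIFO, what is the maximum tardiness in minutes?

FIFO (arrival order): T1 T2 T3 T4.
T1: 0→2, due 26, tardiness 0
T2: 2→14, due 20, tardiness 0
T3: 14→18, due 16, tardiness 2
T4: 18→29, due 13, tardiness 16
Maximum = 16.

16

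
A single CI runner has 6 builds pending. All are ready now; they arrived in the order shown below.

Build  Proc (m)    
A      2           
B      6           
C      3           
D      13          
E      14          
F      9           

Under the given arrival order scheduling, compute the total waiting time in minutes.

FIFO (arrival order): A B C D E F.
A: waits 0, runs 0→2
B: waits 2, runs 2→8
C: waits 8, runs 8→11
D: waits 11, runs 11→24
E: waits 24, runs 24→38
F: waits 38, runs 38→47
Sum = 0+2+8+11+24+38 = 83.

83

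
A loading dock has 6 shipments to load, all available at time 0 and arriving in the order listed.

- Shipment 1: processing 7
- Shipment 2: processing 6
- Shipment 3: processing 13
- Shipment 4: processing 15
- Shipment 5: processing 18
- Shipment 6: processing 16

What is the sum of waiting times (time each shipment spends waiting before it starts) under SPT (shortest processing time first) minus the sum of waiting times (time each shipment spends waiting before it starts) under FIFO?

SPT (increasing processing time): Shipment 2 Shipment 1 Shipment 3 Shipment 4 Shipment 6 Shipment 5.
Shipment 2: waits 0, runs 0→6
Shipment 1: waits 6, runs 6→13
Shipment 3: waits 13, runs 13→26
Shipment 4: waits 26, runs 26→41
Shipment 6: waits 41, runs 41→57
Shipment 5: waits 57, runs 57→75
Sum = 0+6+13+26+41+57 = 143.
FIFO (arrival order): Shipment 1 Shipment 2 Shipment 3 Shipment 4 Shipment 5 Shipment 6.
Shipment 1: waits 0, runs 0→7
Shipment 2: waits 7, runs 7→13
Shipment 3: waits 13, runs 13→26
Shipment 4: waits 26, runs 26→41
Shipment 5: waits 41, runs 41→59
Shipment 6: waits 59, runs 59→75
Sum = 0+7+13+26+41+59 = 146.
Difference = 143 − 146 = -3.

-3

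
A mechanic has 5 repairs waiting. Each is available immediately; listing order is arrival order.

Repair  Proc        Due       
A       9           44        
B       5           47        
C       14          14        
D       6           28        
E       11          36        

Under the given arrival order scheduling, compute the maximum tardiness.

FIFO (arrival order): A B C D E.
A: 0→9, due 44, tardiness 0
B: 9→14, due 47, tardiness 0
C: 14→28, due 14, tardiness 14
D: 28→34, due 28, tardiness 6
E: 34→45, due 36, tardiness 9
Maximum = 14.

14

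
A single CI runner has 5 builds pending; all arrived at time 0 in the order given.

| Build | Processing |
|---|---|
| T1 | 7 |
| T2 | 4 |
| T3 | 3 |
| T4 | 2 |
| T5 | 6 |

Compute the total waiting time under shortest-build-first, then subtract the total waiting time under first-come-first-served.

-17

SPT (increasing processing time): T4 T3 T2 T5 T1.
T4: waits 0, runs 0→2
T3: waits 2, runs 2→5
T2: waits 5, runs 5→9
T5: waits 9, runs 9→15
T1: waits 15, runs 15→22
Sum = 0+2+5+9+15 = 31.
FIFO (arrival order): T1 T2 T3 T4 T5.
T1: waits 0, runs 0→7
T2: waits 7, runs 7→11
T3: waits 11, runs 11→14
T4: waits 14, runs 14→16
T5: waits 16, runs 16→22
Sum = 0+7+11+14+16 = 48.
Difference = 31 − 48 = -17.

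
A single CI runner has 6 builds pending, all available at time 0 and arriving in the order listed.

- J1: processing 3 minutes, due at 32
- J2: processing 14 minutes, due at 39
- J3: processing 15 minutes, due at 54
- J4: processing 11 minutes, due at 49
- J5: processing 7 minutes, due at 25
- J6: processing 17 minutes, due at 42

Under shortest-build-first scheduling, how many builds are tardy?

SPT (increasing processing time): J1 J5 J4 J2 J3 J6.
J1: 0→3, due 32, tardiness 0
J5: 3→10, due 25, tardiness 0
J4: 10→21, due 49, tardiness 0
J2: 21→35, due 39, tardiness 0
J3: 35→50, due 54, tardiness 0
J6: 50→67, due 42, tardiness 25
Late builds: 1.

1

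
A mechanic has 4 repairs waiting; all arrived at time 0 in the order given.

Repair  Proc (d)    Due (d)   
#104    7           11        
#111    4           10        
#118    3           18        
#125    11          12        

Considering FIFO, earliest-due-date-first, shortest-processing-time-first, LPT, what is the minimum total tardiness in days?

14

FIFO (arrival order): #104 #111 #118 #125.
#104: 0→7, due 11, tardiness 0
#111: 7→11, due 10, tardiness 1
#118: 11→14, due 18, tardiness 0
#125: 14→25, due 12, tardiness 13
Sum = 0+1+0+13 = 14.
EDD (increasing due date): #111 #104 #125 #118.
#111: 0→4, due 10, tardiness 0
#104: 4→11, due 11, tardiness 0
#125: 11→22, due 12, tardiness 10
#118: 22→25, due 18, tardiness 7
Sum = 0+0+10+7 = 17.
SPT (increasing processing time): #118 #111 #104 #125.
#118: 0→3, due 18, tardiness 0
#111: 3→7, due 10, tardiness 0
#104: 7→14, due 11, tardiness 3
#125: 14→25, due 12, tardiness 13
Sum = 0+0+3+13 = 16.
LPT (decreasing processing time): #125 #104 #111 #118.
#125: 0→11, due 12, tardiness 0
#104: 11→18, due 11, tardiness 7
#111: 18→22, due 10, tardiness 12
#118: 22→25, due 18, tardiness 7
Sum = 0+7+12+7 = 26.
FIFO 14, EDD 17, SPT 16, LPT 26 → minimum 14.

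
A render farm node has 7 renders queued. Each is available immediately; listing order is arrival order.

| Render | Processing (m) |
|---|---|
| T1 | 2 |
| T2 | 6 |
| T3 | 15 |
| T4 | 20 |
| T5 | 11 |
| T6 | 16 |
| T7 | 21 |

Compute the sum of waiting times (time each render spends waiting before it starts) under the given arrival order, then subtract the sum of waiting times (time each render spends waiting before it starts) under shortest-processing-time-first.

FIFO (arrival order): T1 T2 T3 T4 T5 T6 T7.
T1: waits 0, runs 0→2
T2: waits 2, runs 2→8
T3: waits 8, runs 8→23
T4: waits 23, runs 23→43
T5: waits 43, runs 43→54
T6: waits 54, runs 54→70
T7: waits 70, runs 70→91
Sum = 0+2+8+23+43+54+70 = 200.
SPT (increasing processing time): T1 T2 T5 T3 T6 T4 T7.
T1: waits 0, runs 0→2
T2: waits 2, runs 2→8
T5: waits 8, runs 8→19
T3: waits 19, runs 19→34
T6: waits 34, runs 34→50
T4: waits 50, runs 50→70
T7: waits 70, runs 70→91
Sum = 0+2+8+19+34+50+70 = 183.
Difference = 200 − 183 = 17.

17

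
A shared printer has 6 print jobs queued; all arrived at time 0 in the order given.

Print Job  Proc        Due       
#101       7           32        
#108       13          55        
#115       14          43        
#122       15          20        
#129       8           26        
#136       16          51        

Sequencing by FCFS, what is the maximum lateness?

FIFO (arrival order): #101 #108 #115 #122 #129 #136.
#101: 0→7, due 32, lateness -25
#108: 7→20, due 55, lateness -35
#115: 20→34, due 43, lateness -9
#122: 34→49, due 20, lateness 29
#129: 49→57, due 26, lateness 31
#136: 57→73, due 51, lateness 22
Maximum = 31.

31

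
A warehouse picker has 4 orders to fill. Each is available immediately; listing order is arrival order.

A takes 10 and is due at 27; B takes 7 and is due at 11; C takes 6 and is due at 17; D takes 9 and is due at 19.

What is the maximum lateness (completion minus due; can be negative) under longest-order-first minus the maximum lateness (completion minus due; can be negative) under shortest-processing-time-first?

10

LPT (decreasing processing time): A D B C.
A: 0→10, due 27, lateness -17
D: 10→19, due 19, lateness 0
B: 19→26, due 11, lateness 15
C: 26→32, due 17, lateness 15
Maximum = 15.
SPT (increasing processing time): C B D A.
C: 0→6, due 17, lateness -11
B: 6→13, due 11, lateness 2
D: 13→22, due 19, lateness 3
A: 22→32, due 27, lateness 5
Maximum = 5.
Difference = 15 − 5 = 10.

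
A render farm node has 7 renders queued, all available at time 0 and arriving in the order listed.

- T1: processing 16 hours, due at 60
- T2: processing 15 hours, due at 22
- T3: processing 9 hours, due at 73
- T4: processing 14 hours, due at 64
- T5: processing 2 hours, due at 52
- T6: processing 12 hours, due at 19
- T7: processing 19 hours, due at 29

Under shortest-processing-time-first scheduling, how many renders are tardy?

SPT (increasing processing time): T5 T3 T6 T4 T2 T1 T7.
T5: 0→2, due 52, tardiness 0
T3: 2→11, due 73, tardiness 0
T6: 11→23, due 19, tardiness 4
T4: 23→37, due 64, tardiness 0
T2: 37→52, due 22, tardiness 30
T1: 52→68, due 60, tardiness 8
T7: 68→87, due 29, tardiness 58
Late renders: 4.

4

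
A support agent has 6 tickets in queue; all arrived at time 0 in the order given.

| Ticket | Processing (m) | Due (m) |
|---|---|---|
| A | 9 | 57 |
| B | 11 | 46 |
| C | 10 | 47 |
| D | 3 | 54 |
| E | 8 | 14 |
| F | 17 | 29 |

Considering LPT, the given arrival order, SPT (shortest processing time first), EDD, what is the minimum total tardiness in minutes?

1

LPT (decreasing processing time): F B C A E D.
F: 0→17, due 29, tardiness 0
B: 17→28, due 46, tardiness 0
C: 28→38, due 47, tardiness 0
A: 38→47, due 57, tardiness 0
E: 47→55, due 14, tardiness 41
D: 55→58, due 54, tardiness 4
Sum = 0+0+0+0+41+4 = 45.
FIFO (arrival order): A B C D E F.
A: 0→9, due 57, tardiness 0
B: 9→20, due 46, tardiness 0
C: 20→30, due 47, tardiness 0
D: 30→33, due 54, tardiness 0
E: 33→41, due 14, tardiness 27
F: 41→58, due 29, tardiness 29
Sum = 0+0+0+0+27+29 = 56.
SPT (increasing processing time): D E A C B F.
D: 0→3, due 54, tardiness 0
E: 3→11, due 14, tardiness 0
A: 11→20, due 57, tardiness 0
C: 20→30, due 47, tardiness 0
B: 30→41, due 46, tardiness 0
F: 41→58, due 29, tardiness 29
Sum = 0+0+0+0+0+29 = 29.
EDD (increasing due date): E F B C D A.
E: 0→8, due 14, tardiness 0
F: 8→25, due 29, tardiness 0
B: 25→36, due 46, tardiness 0
C: 36→46, due 47, tardiness 0
D: 46→49, due 54, tardiness 0
A: 49→58, due 57, tardiness 1
Sum = 0+0+0+0+0+1 = 1.
LPT 45, FIFO 56, SPT 29, EDD 1 → minimum 1.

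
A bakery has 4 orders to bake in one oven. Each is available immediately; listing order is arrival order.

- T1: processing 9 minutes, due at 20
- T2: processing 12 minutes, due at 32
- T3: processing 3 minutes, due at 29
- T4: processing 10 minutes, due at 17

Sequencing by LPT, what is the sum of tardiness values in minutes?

21

LPT (decreasing processing time): T2 T4 T1 T3.
T2: 0→12, due 32, tardiness 0
T4: 12→22, due 17, tardiness 5
T1: 22→31, due 20, tardiness 11
T3: 31→34, due 29, tardiness 5
Sum = 0+5+11+5 = 21.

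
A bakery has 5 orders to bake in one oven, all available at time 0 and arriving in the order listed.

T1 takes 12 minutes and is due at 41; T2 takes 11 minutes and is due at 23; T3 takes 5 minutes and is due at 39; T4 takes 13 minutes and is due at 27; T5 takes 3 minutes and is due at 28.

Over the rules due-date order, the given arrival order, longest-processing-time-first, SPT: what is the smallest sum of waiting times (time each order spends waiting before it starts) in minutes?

EDD (increasing due date): T2 T4 T5 T3 T1.
T2: waits 0, runs 0→11
T4: waits 11, runs 11→24
T5: waits 24, runs 24→27
T3: waits 27, runs 27→32
T1: waits 32, runs 32→44
Sum = 0+11+24+27+32 = 94.
FIFO (arrival order): T1 T2 T3 T4 T5.
T1: waits 0, runs 0→12
T2: waits 12, runs 12→23
T3: waits 23, runs 23→28
T4: waits 28, runs 28→41
T5: waits 41, runs 41→44
Sum = 0+12+23+28+41 = 104.
LPT (decreasing processing time): T4 T1 T2 T3 T5.
T4: waits 0, runs 0→13
T1: waits 13, runs 13→25
T2: waits 25, runs 25→36
T3: waits 36, runs 36→41
T5: waits 41, runs 41→44
Sum = 0+13+25+36+41 = 115.
SPT (increasing processing time): T5 T3 T2 T1 T4.
T5: waits 0, runs 0→3
T3: waits 3, runs 3→8
T2: waits 8, runs 8→19
T1: waits 19, runs 19→31
T4: waits 31, runs 31→44
Sum = 0+3+8+19+31 = 61.
EDD 94, FIFO 104, LPT 115, SPT 61 → minimum 61.

61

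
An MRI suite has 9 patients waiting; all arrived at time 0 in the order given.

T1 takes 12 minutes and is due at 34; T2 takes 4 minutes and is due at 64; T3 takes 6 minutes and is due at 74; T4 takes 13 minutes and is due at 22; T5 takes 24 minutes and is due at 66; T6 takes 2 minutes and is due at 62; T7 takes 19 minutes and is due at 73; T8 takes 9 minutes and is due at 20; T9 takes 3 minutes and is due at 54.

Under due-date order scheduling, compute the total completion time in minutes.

EDD (increasing due date): T8 T4 T1 T9 T6 T2 T5 T7 T3.
T8: 0→9
T4: 9→22
T1: 22→34
T9: 34→37
T6: 37→39
T2: 39→43
T5: 43→67
T7: 67→86
T3: 86→92
Sum = 9+22+34+37+39+43+67+86+92 = 429.

429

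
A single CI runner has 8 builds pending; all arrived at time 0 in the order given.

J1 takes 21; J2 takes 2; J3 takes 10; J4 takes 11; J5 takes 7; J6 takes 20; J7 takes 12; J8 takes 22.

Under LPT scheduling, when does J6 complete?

63

LPT (decreasing processing time): J8 J1 J6 J7 J4 J3 J5 J2.
J8: 0→22
J1: 22→43
J6: 43→63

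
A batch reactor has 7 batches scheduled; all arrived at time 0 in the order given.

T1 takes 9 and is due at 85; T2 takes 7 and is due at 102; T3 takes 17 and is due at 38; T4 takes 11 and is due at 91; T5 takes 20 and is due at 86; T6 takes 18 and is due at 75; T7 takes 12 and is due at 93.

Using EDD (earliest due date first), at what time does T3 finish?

EDD (increasing due date): T3 T6 T1 T5 T4 T7 T2.
T3: 0→17

17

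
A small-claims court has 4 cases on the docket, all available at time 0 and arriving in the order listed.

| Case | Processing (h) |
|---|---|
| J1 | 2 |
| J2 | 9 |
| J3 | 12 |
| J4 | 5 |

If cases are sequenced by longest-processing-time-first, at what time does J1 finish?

28

LPT (decreasing processing time): J3 J2 J4 J1.
J3: 0→12
J2: 12→21
J4: 21→26
J1: 26→28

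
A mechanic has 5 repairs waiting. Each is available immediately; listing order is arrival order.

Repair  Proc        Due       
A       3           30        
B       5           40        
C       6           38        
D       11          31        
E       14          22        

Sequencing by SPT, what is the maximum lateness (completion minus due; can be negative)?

SPT (increasing processing time): A B C D E.
A: 0→3, due 30, lateness -27
B: 3→8, due 40, lateness -32
C: 8→14, due 38, lateness -24
D: 14→25, due 31, lateness -6
E: 25→39, due 22, lateness 17
Maximum = 17.

17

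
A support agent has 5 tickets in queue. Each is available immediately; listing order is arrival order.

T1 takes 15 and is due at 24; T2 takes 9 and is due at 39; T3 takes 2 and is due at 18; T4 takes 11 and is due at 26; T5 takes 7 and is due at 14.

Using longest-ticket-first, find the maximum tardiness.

28

LPT (decreasing processing time): T1 T4 T2 T5 T3.
T1: 0→15, due 24, tardiness 0
T4: 15→26, due 26, tardiness 0
T2: 26→35, due 39, tardiness 0
T5: 35→42, due 14, tardiness 28
T3: 42→44, due 18, tardiness 26
Maximum = 28.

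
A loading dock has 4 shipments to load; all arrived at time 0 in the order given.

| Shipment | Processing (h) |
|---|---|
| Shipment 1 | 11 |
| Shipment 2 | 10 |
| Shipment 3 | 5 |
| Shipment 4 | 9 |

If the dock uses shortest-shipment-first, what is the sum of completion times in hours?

SPT (increasing processing time): Shipment 3 Shipment 4 Shipment 2 Shipment 1.
Shipment 3: 0→5
Shipment 4: 5→14
Shipment 2: 14→24
Shipment 1: 24→35
Sum = 5+14+24+35 = 78.

78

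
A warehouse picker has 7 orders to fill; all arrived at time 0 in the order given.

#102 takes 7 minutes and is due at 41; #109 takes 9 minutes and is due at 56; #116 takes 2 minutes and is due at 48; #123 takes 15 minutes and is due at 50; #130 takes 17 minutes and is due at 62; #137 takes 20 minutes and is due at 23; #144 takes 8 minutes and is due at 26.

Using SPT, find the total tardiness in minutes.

55

SPT (increasing processing time): #116 #102 #144 #109 #123 #130 #137.
#116: 0→2, due 48, tardiness 0
#102: 2→9, due 41, tardiness 0
#144: 9→17, due 26, tardiness 0
#109: 17→26, due 56, tardiness 0
#123: 26→41, due 50, tardiness 0
#130: 41→58, due 62, tardiness 0
#137: 58→78, due 23, tardiness 55
Sum = 0+0+0+0+0+0+55 = 55.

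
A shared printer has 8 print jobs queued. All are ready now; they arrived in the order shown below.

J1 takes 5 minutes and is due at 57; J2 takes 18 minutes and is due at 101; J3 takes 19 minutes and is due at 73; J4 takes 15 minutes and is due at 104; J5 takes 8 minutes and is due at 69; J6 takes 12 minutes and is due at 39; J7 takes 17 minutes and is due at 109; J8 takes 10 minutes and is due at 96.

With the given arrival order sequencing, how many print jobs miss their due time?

FIFO (arrival order): J1 J2 J3 J4 J5 J6 J7 J8.
J1: 0→5, due 57, tardiness 0
J2: 5→23, due 101, tardiness 0
J3: 23→42, due 73, tardiness 0
J4: 42→57, due 104, tardiness 0
J5: 57→65, due 69, tardiness 0
J6: 65→77, due 39, tardiness 38
J7: 77→94, due 109, tardiness 0
J8: 94→104, due 96, tardiness 8
Late print jobs: 2.

2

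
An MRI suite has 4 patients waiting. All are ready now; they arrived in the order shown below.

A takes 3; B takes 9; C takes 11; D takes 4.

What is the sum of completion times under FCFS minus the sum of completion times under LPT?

-17

FIFO (arrival order): A B C D.
A: 0→3
B: 3→12
C: 12→23
D: 23→27
Sum = 3+12+23+27 = 65.
LPT (decreasing processing time): C B D A.
C: 0→11
B: 11→20
D: 20→24
A: 24→27
Sum = 11+20+24+27 = 82.
Difference = 65 − 82 = -17.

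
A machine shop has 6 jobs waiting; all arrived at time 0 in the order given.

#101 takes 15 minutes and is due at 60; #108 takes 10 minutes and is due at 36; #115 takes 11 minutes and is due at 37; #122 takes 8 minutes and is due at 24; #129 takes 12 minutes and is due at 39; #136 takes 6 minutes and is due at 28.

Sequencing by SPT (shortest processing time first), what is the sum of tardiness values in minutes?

10

SPT (increasing processing time): #136 #122 #108 #115 #129 #101.
#136: 0→6, due 28, tardiness 0
#122: 6→14, due 24, tardiness 0
#108: 14→24, due 36, tardiness 0
#115: 24→35, due 37, tardiness 0
#129: 35→47, due 39, tardiness 8
#101: 47→62, due 60, tardiness 2
Sum = 0+0+0+0+8+2 = 10.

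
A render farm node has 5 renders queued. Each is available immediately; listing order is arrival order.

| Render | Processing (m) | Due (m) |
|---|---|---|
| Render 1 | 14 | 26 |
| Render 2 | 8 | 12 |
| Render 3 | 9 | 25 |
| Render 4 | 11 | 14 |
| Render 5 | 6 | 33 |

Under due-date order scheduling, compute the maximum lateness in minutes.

16

EDD (increasing due date): Render 2 Render 4 Render 3 Render 1 Render 5.
Render 2: 0→8, due 12, lateness -4
Render 4: 8→19, due 14, lateness 5
Render 3: 19→28, due 25, lateness 3
Render 1: 28→42, due 26, lateness 16
Render 5: 42→48, due 33, lateness 15
Maximum = 16.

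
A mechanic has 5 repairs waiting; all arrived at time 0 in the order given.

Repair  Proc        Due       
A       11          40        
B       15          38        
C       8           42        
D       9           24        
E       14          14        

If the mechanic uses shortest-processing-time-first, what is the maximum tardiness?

SPT (increasing processing time): C D A E B.
C: 0→8, due 42, tardiness 0
D: 8→17, due 24, tardiness 0
A: 17→28, due 40, tardiness 0
E: 28→42, due 14, tardiness 28
B: 42→57, due 38, tardiness 19
Maximum = 28.

28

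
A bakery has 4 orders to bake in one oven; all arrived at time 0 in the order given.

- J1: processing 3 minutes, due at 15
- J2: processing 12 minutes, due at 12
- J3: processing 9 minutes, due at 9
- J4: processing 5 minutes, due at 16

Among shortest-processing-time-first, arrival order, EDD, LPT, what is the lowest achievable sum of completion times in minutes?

57

SPT (increasing processing time): J1 J4 J3 J2.
J1: 0→3
J4: 3→8
J3: 8→17
J2: 17→29
Sum = 3+8+17+29 = 57.
FIFO (arrival order): J1 J2 J3 J4.
J1: 0→3
J2: 3→15
J3: 15→24
J4: 24→29
Sum = 3+15+24+29 = 71.
EDD (increasing due date): J3 J2 J1 J4.
J3: 0→9
J2: 9→21
J1: 21→24
J4: 24→29
Sum = 9+21+24+29 = 83.
LPT (decreasing processing time): J2 J3 J4 J1.
J2: 0→12
J3: 12→21
J4: 21→26
J1: 26→29
Sum = 12+21+26+29 = 88.
SPT 57, FIFO 71, EDD 83, LPT 88 → minimum 57.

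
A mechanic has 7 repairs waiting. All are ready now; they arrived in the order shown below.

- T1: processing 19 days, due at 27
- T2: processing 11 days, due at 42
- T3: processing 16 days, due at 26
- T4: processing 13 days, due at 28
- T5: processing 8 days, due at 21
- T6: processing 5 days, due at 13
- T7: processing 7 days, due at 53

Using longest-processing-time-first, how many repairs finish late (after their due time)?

6

LPT (decreasing processing time): T1 T3 T4 T2 T5 T7 T6.
T1: 0→19, due 27, tardiness 0
T3: 19→35, due 26, tardiness 9
T4: 35→48, due 28, tardiness 20
T2: 48→59, due 42, tardiness 17
T5: 59→67, due 21, tardiness 46
T7: 67→74, due 53, tardiness 21
T6: 74→79, due 13, tardiness 66
Late repairs: 6.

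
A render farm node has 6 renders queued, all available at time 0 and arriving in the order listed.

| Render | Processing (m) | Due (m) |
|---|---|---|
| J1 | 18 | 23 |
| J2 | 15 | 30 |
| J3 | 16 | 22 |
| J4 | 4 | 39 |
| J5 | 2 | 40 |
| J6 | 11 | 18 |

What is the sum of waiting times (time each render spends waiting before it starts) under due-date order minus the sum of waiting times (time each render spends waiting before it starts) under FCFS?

EDD (increasing due date): J6 J3 J1 J2 J4 J5.
J6: waits 0, runs 0→11
J3: waits 11, runs 11→27
J1: waits 27, runs 27→45
J2: waits 45, runs 45→60
J4: waits 60, runs 60→64
J5: waits 64, runs 64→66
Sum = 0+11+27+45+60+64 = 207.
FIFO (arrival order): J1 J2 J3 J4 J5 J6.
J1: waits 0, runs 0→18
J2: waits 18, runs 18→33
J3: waits 33, runs 33→49
J4: waits 49, runs 49→53
J5: waits 53, runs 53→55
J6: waits 55, runs 55→66
Sum = 0+18+33+49+53+55 = 208.
Difference = 207 − 208 = -1.

-1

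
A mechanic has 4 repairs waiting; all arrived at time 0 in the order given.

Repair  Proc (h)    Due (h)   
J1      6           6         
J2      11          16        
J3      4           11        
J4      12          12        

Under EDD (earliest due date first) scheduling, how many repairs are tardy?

EDD (increasing due date): J1 J3 J4 J2.
J1: 0→6, due 6, tardiness 0
J3: 6→10, due 11, tardiness 0
J4: 10→22, due 12, tardiness 10
J2: 22→33, due 16, tardiness 17
Late repairs: 2.

2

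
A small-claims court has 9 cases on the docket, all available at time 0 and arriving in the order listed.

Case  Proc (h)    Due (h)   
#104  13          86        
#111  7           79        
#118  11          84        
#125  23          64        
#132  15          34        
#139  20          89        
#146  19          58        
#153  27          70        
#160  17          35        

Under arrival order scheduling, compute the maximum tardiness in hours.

117

FIFO (arrival order): #104 #111 #118 #125 #132 #139 #146 #153 #160.
#104: 0→13, due 86, tardiness 0
#111: 13→20, due 79, tardiness 0
#118: 20→31, due 84, tardiness 0
#125: 31→54, due 64, tardiness 0
#132: 54→69, due 34, tardiness 35
#139: 69→89, due 89, tardiness 0
#146: 89→108, due 58, tardiness 50
#153: 108→135, due 70, tardiness 65
#160: 135→152, due 35, tardiness 117
Maximum = 117.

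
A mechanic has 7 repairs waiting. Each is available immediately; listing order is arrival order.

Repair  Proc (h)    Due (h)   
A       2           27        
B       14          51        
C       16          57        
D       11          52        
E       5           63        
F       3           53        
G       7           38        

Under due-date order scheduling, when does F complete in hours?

37

EDD (increasing due date): A G B D F C E.
A: 0→2
G: 2→9
B: 9→23
D: 23→34
F: 34→37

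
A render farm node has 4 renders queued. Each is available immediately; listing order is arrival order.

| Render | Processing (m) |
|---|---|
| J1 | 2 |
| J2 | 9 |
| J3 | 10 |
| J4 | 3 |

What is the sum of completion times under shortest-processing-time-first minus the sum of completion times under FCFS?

-13

SPT (increasing processing time): J1 J4 J2 J3.
J1: 0→2
J4: 2→5
J2: 5→14
J3: 14→24
Sum = 2+5+14+24 = 45.
FIFO (arrival order): J1 J2 J3 J4.
J1: 0→2
J2: 2→11
J3: 11→21
J4: 21→24
Sum = 2+11+21+24 = 58.
Difference = 45 − 58 = -13.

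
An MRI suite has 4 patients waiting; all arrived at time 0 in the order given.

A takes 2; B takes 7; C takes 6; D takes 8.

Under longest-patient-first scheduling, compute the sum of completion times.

LPT (decreasing processing time): D B C A.
D: 0→8
B: 8→15
C: 15→21
A: 21→23
Sum = 8+15+21+23 = 67.

67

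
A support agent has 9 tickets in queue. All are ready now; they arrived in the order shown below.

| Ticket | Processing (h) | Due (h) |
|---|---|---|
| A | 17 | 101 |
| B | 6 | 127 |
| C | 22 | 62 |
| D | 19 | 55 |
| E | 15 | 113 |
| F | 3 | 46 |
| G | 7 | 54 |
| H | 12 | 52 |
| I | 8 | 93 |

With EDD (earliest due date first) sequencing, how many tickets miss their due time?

1

EDD (increasing due date): F H G D C I A E B.
F: 0→3, due 46, tardiness 0
H: 3→15, due 52, tardiness 0
G: 15→22, due 54, tardiness 0
D: 22→41, due 55, tardiness 0
C: 41→63, due 62, tardiness 1
I: 63→71, due 93, tardiness 0
A: 71→88, due 101, tardiness 0
E: 88→103, due 113, tardiness 0
B: 103→109, due 127, tardiness 0
Late tickets: 1.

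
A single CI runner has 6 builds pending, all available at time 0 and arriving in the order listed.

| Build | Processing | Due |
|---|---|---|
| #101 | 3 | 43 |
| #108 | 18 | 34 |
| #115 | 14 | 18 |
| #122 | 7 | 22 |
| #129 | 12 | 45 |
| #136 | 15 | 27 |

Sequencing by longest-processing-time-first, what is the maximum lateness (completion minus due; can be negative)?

44

LPT (decreasing processing time): #108 #136 #115 #129 #122 #101.
#108: 0→18, due 34, lateness -16
#136: 18→33, due 27, lateness 6
#115: 33→47, due 18, lateness 29
#129: 47→59, due 45, lateness 14
#122: 59→66, due 22, lateness 44
#101: 66→69, due 43, lateness 26
Maximum = 44.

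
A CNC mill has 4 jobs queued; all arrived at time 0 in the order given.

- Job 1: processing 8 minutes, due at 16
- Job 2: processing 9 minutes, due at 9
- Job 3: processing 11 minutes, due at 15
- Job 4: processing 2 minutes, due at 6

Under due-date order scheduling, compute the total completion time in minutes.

65

EDD (increasing due date): Job 4 Job 2 Job 3 Job 1.
Job 4: 0→2
Job 2: 2→11
Job 3: 11→22
Job 1: 22→30
Sum = 2+11+22+30 = 65.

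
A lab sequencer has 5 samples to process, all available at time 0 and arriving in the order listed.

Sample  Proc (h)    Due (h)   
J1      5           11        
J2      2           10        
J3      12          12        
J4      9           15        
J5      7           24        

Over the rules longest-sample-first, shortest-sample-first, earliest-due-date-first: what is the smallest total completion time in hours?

LPT (decreasing processing time): J3 J4 J5 J1 J2.
J3: 0→12
J4: 12→21
J5: 21→28
J1: 28→33
J2: 33→35
Sum = 12+21+28+33+35 = 129.
SPT (increasing processing time): J2 J1 J5 J4 J3.
J2: 0→2
J1: 2→7
J5: 7→14
J4: 14→23
J3: 23→35
Sum = 2+7+14+23+35 = 81.
EDD (increasing due date): J2 J1 J3 J4 J5.
J2: 0→2
J1: 2→7
J3: 7→19
J4: 19→28
J5: 28→35
Sum = 2+7+19+28+35 = 91.
LPT 129, SPT 81, EDD 91 → minimum 81.

81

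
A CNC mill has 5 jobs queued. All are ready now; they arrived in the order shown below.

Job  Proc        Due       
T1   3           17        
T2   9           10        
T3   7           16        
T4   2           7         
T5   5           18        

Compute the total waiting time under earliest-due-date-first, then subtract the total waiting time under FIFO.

-3

EDD (increasing due date): T4 T2 T3 T1 T5.
T4: waits 0, runs 0→2
T2: waits 2, runs 2→11
T3: waits 11, runs 11→18
T1: waits 18, runs 18→21
T5: waits 21, runs 21→26
Sum = 0+2+11+18+21 = 52.
FIFO (arrival order): T1 T2 T3 T4 T5.
T1: waits 0, runs 0→3
T2: waits 3, runs 3→12
T3: waits 12, runs 12→19
T4: waits 19, runs 19→21
T5: waits 21, runs 21→26
Sum = 0+3+12+19+21 = 55.
Difference = 52 − 55 = -3.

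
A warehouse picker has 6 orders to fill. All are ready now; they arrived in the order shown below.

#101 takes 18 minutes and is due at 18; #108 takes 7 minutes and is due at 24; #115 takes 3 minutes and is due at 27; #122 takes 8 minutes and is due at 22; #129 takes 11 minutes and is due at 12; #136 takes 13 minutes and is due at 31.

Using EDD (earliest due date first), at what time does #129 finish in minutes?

EDD (increasing due date): #129 #101 #122 #108 #115 #136.
#129: 0→11

11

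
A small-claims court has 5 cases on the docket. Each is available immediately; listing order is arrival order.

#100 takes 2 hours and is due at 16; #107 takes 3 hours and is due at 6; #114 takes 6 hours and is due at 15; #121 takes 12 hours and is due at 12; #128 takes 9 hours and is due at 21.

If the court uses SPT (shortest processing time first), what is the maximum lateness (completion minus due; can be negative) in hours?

20

SPT (increasing processing time): #100 #107 #114 #128 #121.
#100: 0→2, due 16, lateness -14
#107: 2→5, due 6, lateness -1
#114: 5→11, due 15, lateness -4
#128: 11→20, due 21, lateness -1
#121: 20→32, due 12, lateness 20
Maximum = 20.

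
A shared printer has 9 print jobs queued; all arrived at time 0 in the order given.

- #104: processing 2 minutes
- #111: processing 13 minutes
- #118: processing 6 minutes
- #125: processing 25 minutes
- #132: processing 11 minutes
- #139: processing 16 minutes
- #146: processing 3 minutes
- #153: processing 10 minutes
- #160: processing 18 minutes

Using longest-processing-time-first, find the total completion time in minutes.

680

LPT (decreasing processing time): #125 #160 #139 #111 #132 #153 #118 #146 #104.
#125: 0→25
#160: 25→43
#139: 43→59
#111: 59→72
#132: 72→83
#153: 83→93
#118: 93→99
#146: 99→102
#104: 102→104
Sum = 25+43+59+72+83+93+99+102+104 = 680.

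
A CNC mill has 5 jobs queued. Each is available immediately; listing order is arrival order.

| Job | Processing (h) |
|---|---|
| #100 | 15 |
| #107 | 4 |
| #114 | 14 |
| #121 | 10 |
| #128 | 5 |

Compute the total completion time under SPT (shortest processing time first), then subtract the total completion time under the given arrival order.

-45

SPT (increasing processing time): #107 #128 #121 #114 #100.
#107: 0→4
#128: 4→9
#121: 9→19
#114: 19→33
#100: 33→48
Sum = 4+9+19+33+48 = 113.
FIFO (arrival order): #100 #107 #114 #121 #128.
#100: 0→15
#107: 15→19
#114: 19→33
#121: 33→43
#128: 43→48
Sum = 15+19+33+43+48 = 158.
Difference = 113 − 158 = -45.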